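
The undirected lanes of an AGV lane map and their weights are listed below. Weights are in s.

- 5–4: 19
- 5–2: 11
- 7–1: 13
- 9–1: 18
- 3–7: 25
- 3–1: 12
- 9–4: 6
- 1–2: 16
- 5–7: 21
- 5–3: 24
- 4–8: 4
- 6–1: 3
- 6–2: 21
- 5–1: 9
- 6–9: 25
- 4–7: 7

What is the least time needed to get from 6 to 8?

27 s

Running Dijkstra from 6:
6: 0
1: 3  (via 6)
5: 12  (via 1)
3: 15  (via 1)
7: 16  (via 1)
2: 19  (via 1)
9: 21  (via 1)
4: 23  (via 7)
8: 27  (via 4)
Shortest route: 6–1–7–4–8 = 27 s.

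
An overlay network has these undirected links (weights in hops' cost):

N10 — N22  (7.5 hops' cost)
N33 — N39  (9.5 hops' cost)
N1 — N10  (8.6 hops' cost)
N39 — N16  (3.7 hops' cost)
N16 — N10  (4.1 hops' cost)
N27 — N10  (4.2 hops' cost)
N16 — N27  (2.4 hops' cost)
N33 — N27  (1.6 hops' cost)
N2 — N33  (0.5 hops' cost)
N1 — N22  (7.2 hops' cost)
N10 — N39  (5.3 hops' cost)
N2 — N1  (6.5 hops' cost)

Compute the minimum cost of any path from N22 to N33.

Settle nodes by increasing distance from N22:
N22: 0
N1: 7.2  (via N22)
N10: 7.5  (via N22)
N16: 11.6  (via N10)
N27: 11.7  (via N10)
N39: 12.8  (via N10)
N33: 13.3  (via N27)
Shortest route: N22 → N10 → N27 → N33 = 13.3 hops' cost.

13.3 hops' cost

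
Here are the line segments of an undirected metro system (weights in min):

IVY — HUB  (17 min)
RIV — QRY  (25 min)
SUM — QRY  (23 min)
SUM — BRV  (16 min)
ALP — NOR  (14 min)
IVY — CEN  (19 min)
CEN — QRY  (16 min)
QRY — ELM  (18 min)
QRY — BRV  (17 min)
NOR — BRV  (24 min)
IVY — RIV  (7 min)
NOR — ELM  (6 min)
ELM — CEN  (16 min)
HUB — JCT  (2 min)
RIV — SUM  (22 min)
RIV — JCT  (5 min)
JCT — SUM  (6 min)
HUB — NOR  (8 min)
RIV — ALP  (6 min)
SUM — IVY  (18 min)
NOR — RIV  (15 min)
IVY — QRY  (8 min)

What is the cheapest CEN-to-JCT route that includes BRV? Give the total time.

55 min

Shortest CEN→BRV: CEN → QRY → BRV = 33
Shortest BRV→JCT: BRV → SUM → JCT = 22
Total via BRV: 33 + 22 = 55 min.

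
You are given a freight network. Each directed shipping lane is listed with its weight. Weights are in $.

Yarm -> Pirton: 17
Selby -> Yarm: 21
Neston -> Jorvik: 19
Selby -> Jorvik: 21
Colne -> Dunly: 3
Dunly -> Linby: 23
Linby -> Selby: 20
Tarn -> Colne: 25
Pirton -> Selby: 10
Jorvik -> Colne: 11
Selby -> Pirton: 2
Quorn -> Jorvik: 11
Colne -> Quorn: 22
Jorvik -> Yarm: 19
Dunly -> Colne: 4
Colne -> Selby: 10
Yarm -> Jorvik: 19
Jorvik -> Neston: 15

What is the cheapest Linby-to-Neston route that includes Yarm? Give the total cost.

$75

Shortest Linby→Yarm: Linby → Selby → Yarm = 41
Shortest Yarm→Neston: Yarm → Jorvik → Neston = 34
Total via Yarm: 41 + 34 = $75.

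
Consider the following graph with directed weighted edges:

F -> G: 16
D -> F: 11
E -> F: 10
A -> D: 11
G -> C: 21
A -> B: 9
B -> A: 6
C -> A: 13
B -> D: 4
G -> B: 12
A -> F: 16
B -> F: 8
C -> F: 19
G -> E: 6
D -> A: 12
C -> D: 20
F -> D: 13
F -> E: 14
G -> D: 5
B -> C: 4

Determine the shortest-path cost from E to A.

35

Running Dijkstra from E:
E: 0
F: 10  (via E)
D: 23  (via F)
G: 26  (via F)
A: 35  (via D)
Shortest route: E → F → D → A = 35.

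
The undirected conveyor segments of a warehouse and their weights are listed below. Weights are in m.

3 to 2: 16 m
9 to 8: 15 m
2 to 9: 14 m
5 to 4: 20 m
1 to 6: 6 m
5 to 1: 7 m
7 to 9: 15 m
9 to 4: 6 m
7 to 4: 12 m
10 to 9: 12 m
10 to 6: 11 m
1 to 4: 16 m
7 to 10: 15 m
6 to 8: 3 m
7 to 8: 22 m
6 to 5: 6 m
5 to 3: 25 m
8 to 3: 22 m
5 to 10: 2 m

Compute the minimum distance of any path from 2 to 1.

35 m

Settle nodes by increasing distance from 2:
2: 0
9: 14  (via 2)
3: 16  (via 2)
4: 20  (via 9)
10: 26  (via 9)
5: 28  (via 10)
7: 29  (via 9)
8: 29  (via 9)
6: 32  (via 8)
1: 35  (via 5)
Shortest route: 2–9–10–5–1 = 35 m.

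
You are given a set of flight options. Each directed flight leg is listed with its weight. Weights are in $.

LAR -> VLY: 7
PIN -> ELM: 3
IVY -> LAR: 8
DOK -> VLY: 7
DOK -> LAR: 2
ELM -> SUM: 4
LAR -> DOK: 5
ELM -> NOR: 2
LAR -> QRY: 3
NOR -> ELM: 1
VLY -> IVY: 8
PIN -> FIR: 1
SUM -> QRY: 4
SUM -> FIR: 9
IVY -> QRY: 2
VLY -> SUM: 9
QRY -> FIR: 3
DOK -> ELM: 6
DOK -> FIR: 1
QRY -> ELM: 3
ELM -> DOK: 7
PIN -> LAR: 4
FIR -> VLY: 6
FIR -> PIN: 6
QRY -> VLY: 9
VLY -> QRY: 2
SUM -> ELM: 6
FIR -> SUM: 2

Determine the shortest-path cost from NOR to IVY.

Enumerating some paths:
NOR → ELM → DOK → LAR → VLY → IVY: 1+7+2+7+8 = 25
NOR → ELM → DOK → VLY → IVY: 1+7+7+8 = 23
The minimum is $23 via NOR → ELM → DOK → VLY → IVY.

$23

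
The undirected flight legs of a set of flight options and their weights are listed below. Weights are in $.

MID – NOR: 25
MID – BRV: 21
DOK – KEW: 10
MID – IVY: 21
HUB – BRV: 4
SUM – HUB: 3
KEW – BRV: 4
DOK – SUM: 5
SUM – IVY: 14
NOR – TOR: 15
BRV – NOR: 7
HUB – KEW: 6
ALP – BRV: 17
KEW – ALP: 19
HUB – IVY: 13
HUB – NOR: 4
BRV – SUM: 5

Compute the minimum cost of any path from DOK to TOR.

$27

Settle nodes by increasing distance from DOK:
DOK: 0
SUM: 5  (via DOK)
HUB: 8  (via SUM)
KEW: 10  (via DOK)
BRV: 10  (via SUM)
NOR: 12  (via HUB)
IVY: 19  (via SUM)
TOR: 27  (via NOR)
Shortest route: DOK → SUM → HUB → NOR → TOR = $27.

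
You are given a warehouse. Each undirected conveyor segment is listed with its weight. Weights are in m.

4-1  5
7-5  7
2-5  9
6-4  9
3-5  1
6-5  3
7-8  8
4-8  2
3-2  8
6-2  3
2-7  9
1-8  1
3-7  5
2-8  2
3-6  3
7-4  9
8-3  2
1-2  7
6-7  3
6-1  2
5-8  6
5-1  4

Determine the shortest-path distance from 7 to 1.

5 m

Compare a few routes:
7–8–1: 8+1 = 9
7–3–8–1: 5+2+1 = 8
7–6–2–8–1: 3+3+2+1 = 9
7–6–1: 3+2 = 5
The minimum is 5 m via 7–6–1.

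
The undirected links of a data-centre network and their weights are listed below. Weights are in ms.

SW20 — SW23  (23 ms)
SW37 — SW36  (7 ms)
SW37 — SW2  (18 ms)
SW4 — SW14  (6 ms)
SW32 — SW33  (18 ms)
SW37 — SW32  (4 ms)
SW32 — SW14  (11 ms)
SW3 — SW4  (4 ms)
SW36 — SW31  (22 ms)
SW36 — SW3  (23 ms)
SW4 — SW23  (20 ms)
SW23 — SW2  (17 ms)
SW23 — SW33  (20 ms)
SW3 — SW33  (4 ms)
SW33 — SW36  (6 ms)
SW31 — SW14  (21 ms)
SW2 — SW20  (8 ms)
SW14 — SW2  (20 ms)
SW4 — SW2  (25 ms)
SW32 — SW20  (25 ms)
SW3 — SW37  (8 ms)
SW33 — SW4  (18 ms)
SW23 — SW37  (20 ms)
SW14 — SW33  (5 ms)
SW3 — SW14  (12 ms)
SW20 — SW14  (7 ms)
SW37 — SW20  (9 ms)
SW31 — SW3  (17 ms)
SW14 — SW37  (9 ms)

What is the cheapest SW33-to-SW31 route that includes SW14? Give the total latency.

Shortest SW33→SW14: SW33–SW14 = 5
Shortest SW14→SW31: SW14–SW31 = 21
Total via SW14: 5 + 21 = 26 ms.

26 ms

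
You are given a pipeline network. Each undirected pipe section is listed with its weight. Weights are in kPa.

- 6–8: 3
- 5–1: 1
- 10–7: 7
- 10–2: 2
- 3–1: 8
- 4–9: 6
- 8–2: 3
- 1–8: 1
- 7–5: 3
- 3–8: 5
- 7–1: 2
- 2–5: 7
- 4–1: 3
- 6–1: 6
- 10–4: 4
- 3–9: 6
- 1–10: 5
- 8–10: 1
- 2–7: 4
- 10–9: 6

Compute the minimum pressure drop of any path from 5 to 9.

9 kPa

Compare a few routes:
5–1–8–10–9: 1+1+1+6 = 9
5–1–4–9: 1+3+6 = 10
The minimum is 9 kPa via 5–1–8–10–9.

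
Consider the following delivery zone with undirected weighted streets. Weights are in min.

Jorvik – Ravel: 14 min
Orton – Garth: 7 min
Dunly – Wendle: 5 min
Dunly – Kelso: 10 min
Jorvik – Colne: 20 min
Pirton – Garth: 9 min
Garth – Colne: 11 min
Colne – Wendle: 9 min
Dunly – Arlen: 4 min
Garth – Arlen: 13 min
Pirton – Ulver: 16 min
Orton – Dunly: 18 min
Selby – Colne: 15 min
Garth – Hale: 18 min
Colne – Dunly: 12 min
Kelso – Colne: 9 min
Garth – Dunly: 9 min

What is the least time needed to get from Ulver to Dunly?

34 min

Enumerating some paths:
Ulver - Pirton - Garth - Colne - Dunly: 16+9+11+12 = 48
Ulver - Pirton - Garth - Dunly: 16+9+9 = 34
Ulver - Pirton - Garth - Arlen - Dunly: 16+9+13+4 = 42
The minimum is 34 min via Ulver - Pirton - Garth - Dunly.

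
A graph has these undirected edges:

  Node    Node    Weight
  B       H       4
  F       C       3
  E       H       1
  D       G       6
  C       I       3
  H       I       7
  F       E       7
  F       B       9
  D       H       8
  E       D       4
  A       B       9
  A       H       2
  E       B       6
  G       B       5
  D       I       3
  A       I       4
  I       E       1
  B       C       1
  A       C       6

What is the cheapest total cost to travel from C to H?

Settle nodes by increasing distance from C:
C: 0
B: 1  (via C)
F: 3  (via C)
I: 3  (via C)
E: 4  (via I)
H: 5  (via B)
Shortest route: C → B → H = 5.

5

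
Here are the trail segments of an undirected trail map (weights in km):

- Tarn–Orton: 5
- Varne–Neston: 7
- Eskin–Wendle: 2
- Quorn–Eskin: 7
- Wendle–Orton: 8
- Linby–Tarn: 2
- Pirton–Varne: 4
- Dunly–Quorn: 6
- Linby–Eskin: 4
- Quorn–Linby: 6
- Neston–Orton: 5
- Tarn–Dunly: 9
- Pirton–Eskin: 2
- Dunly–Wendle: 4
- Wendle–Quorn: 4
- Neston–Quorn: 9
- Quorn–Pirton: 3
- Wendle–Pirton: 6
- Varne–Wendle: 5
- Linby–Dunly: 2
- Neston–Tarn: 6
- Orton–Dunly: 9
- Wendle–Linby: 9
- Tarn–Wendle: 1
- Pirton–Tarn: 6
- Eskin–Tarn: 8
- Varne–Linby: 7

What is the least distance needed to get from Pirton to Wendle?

4 km

Enumerating some paths:
Pirton - Eskin - Wendle: 2+2 = 4
Pirton - Wendle: 6 = 6
Pirton - Quorn - Wendle: 3+4 = 7
The minimum is 4 km via Pirton - Eskin - Wendle.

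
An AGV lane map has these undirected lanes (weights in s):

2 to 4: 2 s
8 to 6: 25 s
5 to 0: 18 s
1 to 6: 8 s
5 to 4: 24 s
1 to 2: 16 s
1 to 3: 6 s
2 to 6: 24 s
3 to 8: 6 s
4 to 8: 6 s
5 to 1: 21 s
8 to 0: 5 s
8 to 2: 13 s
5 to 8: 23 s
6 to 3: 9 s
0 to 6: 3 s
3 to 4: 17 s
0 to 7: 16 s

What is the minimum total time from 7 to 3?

27 s

Compare a few routes:
7–0–6–3: 16+3+9 = 28
7–0–8–3: 16+5+6 = 27
Cheapest is 7–0–8–3 at 27 s.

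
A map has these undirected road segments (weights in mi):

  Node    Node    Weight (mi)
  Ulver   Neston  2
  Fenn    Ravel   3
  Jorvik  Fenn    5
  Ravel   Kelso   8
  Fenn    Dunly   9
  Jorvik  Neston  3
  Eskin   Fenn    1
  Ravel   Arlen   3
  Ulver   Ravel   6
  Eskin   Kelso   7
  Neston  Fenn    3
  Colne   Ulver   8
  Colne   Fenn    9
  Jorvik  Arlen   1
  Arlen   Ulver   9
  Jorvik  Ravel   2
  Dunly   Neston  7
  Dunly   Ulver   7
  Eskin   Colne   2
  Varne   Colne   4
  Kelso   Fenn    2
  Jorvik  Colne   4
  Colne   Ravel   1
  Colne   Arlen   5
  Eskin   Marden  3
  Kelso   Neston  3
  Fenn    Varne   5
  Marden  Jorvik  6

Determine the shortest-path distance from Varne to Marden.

Candidate routes:
Varne–Colne–Eskin–Marden: 4+2+3 = 9
Varne–Colne–Ravel–Fenn–Eskin–Marden: 4+1+3+1+3 = 12
Varne–Fenn–Ravel–Colne–Eskin–Marden: 5+3+1+2+3 = 14
Varne–Colne–Ravel–Jorvik–Marden: 4+1+2+6 = 13
Cheapest is Varne–Colne–Eskin–Marden at 9 mi.

9 mi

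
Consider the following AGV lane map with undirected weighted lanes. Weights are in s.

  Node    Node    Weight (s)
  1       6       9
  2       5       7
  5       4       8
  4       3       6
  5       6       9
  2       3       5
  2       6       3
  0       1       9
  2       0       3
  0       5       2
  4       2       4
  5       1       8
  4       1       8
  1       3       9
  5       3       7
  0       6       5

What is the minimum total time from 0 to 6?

5 s

Shortest distances from 0:
0: 0
5: 2  (via 0)
2: 3  (via 0)
6: 5  (via 0)
Shortest route: 0 → 6 = 5 s.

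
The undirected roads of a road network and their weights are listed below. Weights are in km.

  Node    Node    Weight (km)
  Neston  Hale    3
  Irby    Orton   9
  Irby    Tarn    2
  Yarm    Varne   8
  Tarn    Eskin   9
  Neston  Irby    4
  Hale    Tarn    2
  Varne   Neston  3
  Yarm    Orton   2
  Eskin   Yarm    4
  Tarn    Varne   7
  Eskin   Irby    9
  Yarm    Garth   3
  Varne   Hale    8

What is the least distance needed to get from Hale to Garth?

Enumerating some paths:
Hale → Tarn → Eskin → Yarm → Garth: 2+9+4+3 = 18
Hale → Neston → Varne → Yarm → Garth: 3+3+8+3 = 17
Cheapest is Hale → Neston → Varne → Yarm → Garth at 17 km.

17 km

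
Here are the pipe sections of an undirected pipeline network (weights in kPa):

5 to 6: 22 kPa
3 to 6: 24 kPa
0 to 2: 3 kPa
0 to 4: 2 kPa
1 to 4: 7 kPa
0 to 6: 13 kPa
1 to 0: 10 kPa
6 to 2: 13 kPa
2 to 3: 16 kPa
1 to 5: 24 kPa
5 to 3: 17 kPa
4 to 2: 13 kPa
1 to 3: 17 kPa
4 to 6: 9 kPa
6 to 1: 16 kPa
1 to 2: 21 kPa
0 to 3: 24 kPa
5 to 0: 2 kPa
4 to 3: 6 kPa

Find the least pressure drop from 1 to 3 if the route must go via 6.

31 kPa

Shortest 1→6: 1 → 6 = 16
Best 6 to 3: 6 → 4 → 3 costing 15
Total via 6: 16 + 15 = 31 kPa.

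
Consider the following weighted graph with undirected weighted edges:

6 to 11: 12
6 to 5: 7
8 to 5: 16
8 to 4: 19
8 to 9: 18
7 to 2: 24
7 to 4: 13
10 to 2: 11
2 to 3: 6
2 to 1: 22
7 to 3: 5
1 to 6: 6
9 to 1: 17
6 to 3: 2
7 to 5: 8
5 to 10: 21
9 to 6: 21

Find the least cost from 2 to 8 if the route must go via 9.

Shortest 2→9: 2 → 3 → 6 → 9 = 29
Best 9 to 8: 9 → 8 costing 18
Total via 9: 29 + 18 = 47.

47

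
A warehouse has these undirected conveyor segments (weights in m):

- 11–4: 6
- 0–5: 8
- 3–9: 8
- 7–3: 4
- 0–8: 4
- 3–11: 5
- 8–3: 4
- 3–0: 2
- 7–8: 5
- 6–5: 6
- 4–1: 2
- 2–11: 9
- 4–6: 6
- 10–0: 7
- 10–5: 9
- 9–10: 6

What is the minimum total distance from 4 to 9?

19 m

Running Dijkstra from 4:
4: 0
1: 2  (via 4)
6: 6  (via 4)
11: 6  (via 4)
3: 11  (via 11)
5: 12  (via 6)
0: 13  (via 3)
2: 15  (via 11)
7: 15  (via 3)
8: 15  (via 3)
9: 19  (via 3)
Shortest route: 4–11–3–9 = 19 m.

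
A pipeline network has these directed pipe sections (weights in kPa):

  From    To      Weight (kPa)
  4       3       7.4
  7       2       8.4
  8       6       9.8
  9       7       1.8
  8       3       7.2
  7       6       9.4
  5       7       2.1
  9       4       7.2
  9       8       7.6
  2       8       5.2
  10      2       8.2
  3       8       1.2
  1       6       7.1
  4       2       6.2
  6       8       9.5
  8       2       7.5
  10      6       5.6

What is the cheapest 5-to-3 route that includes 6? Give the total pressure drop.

28.2 kPa

Shortest 5→6: 5–7–6 = 11.5
Best 6 to 3: 6–8–3 costing 16.7
Total via 6: 11.5 + 16.7 = 28.2 kPa.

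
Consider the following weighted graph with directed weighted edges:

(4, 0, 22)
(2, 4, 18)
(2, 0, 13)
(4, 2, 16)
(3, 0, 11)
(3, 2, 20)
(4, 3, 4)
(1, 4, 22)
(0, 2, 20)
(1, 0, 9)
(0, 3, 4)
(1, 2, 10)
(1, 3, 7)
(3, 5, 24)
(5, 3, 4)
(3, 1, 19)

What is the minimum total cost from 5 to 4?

42

Running Dijkstra from 5:
5: 0
3: 4  (via 5)
0: 15  (via 3)
1: 23  (via 3)
2: 24  (via 3)
4: 42  (via 2)
Shortest route: 5 → 3 → 2 → 4 = 42.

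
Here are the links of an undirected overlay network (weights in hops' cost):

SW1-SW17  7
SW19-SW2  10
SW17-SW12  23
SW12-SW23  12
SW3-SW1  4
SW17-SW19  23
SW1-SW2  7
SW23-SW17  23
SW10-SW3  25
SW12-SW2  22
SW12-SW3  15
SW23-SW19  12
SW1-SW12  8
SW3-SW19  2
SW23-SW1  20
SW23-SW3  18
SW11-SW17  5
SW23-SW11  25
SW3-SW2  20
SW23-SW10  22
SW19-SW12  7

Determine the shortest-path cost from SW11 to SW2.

19 hops' cost

Settle nodes by increasing distance from SW11:
SW11: 0
SW17: 5  (via SW11)
SW1: 12  (via SW17)
SW3: 16  (via SW1)
SW19: 18  (via SW3)
SW2: 19  (via SW1)
Shortest route: SW11 → SW17 → SW1 → SW2 = 19 hops' cost.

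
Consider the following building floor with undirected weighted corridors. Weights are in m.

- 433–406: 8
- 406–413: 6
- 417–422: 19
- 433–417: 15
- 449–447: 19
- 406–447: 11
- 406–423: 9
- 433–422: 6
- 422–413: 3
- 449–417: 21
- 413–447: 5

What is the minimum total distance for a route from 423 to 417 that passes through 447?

47 m

Shortest 423→447: 423 → 406 → 447 = 20
Best 447 to 417: 447 → 413 → 422 → 417 costing 27
Total via 447: 20 + 27 = 47 m.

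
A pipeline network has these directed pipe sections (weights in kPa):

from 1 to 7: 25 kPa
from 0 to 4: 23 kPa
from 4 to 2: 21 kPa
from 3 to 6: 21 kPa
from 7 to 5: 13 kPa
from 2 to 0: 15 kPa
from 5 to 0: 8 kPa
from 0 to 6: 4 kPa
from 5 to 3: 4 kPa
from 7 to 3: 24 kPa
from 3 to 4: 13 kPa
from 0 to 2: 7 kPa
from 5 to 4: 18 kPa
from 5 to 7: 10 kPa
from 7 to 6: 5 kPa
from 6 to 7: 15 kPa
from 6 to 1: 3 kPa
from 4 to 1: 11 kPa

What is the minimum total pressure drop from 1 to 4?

55 kPa

Running Dijkstra from 1:
1: 0
7: 25  (via 1)
6: 30  (via 7)
5: 38  (via 7)
3: 42  (via 5)
0: 46  (via 5)
2: 53  (via 0)
4: 55  (via 3)
Shortest route: 1 → 7 → 5 → 3 → 4 = 55 kPa.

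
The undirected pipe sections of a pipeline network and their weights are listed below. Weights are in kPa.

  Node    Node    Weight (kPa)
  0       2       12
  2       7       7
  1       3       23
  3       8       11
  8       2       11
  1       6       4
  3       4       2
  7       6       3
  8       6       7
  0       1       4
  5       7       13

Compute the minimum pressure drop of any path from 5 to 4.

36 kPa

Settle nodes by increasing distance from 5:
5: 0
7: 13  (via 5)
6: 16  (via 7)
1: 20  (via 6)
2: 20  (via 7)
8: 23  (via 6)
0: 24  (via 1)
3: 34  (via 8)
4: 36  (via 3)
Shortest route: 5–7–6–8–3–4 = 36 kPa.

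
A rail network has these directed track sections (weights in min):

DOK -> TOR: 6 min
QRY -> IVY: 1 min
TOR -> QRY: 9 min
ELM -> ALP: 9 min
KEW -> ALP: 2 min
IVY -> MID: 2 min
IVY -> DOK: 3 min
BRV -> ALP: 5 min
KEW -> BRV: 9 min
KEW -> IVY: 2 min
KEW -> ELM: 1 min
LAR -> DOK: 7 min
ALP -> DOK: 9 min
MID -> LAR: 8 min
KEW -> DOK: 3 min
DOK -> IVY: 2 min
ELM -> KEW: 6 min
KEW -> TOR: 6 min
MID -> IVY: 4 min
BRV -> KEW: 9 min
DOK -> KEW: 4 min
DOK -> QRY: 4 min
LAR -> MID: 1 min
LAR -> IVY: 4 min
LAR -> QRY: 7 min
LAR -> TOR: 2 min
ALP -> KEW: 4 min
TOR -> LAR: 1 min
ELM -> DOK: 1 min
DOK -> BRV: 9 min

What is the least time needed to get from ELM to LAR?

Compare a few routes:
ELM–DOK–TOR–LAR: 1+6+1 = 8
ELM–DOK–KEW–TOR–LAR: 1+4+6+1 = 12
ELM–DOK–IVY–MID–LAR: 1+2+2+8 = 13
Cheapest is ELM–DOK–TOR–LAR at 8 min.

8 min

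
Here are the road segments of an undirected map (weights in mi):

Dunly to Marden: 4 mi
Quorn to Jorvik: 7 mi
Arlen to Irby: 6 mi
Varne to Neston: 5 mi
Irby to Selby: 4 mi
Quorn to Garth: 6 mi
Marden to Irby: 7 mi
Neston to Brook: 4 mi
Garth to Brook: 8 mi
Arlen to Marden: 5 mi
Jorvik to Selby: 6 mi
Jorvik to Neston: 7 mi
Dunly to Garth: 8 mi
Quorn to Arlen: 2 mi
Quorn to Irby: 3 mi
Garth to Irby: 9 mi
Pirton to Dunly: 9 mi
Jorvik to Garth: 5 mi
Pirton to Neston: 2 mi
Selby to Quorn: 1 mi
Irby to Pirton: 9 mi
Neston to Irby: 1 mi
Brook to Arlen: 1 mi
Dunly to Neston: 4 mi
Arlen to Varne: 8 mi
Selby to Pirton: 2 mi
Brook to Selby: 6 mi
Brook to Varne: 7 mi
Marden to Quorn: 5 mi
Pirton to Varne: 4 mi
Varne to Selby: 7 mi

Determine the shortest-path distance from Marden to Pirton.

Enumerating some paths:
Marden–Dunly–Neston–Pirton: 4+4+2 = 10
Marden–Arlen–Quorn–Selby–Pirton: 5+2+1+2 = 10
Marden–Quorn–Selby–Pirton: 5+1+2 = 8
Marden–Irby–Neston–Pirton: 7+1+2 = 10
Cheapest is Marden–Quorn–Selby–Pirton at 8 mi.

8 mi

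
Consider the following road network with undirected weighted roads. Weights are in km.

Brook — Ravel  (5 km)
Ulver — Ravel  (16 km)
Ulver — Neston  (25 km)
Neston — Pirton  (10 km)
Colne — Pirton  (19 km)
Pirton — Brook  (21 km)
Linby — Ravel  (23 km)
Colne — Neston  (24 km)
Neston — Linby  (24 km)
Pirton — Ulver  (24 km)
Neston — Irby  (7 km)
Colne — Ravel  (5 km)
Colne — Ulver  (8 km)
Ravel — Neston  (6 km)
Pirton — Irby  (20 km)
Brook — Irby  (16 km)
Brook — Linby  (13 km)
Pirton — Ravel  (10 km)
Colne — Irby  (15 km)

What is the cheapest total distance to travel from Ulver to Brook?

Shortest distances from Ulver:
Ulver: 0
Colne: 8  (via Ulver)
Ravel: 13  (via Colne)
Brook: 18  (via Ravel)
Shortest route: Ulver → Colne → Ravel → Brook = 18 km.

18 km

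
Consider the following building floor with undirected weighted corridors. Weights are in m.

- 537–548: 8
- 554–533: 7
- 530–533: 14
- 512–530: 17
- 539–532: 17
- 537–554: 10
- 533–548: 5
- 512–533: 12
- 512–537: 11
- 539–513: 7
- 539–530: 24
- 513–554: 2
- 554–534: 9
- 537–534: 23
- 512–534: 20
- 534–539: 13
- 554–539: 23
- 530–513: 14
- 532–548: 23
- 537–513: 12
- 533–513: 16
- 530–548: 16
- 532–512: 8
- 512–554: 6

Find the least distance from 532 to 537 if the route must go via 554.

Shortest 532→554: 532–512–554 = 14
Shortest 554→537: 554–537 = 10
Total via 554: 14 + 10 = 24 m.

24 m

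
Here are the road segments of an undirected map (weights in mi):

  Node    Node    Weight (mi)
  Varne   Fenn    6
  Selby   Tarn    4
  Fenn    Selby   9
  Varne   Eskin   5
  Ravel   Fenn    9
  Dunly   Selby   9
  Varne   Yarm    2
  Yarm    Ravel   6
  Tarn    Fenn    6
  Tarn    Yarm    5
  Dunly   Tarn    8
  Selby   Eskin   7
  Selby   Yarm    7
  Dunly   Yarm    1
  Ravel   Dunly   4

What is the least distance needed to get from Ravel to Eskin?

Candidate routes:
Ravel - Dunly - Yarm - Varne - Eskin: 4+1+2+5 = 12
Ravel - Yarm - Varne - Eskin: 6+2+5 = 13
Ravel - Dunly - Yarm - Selby - Eskin: 4+1+7+7 = 19
Ravel - Dunly - Selby - Eskin: 4+9+7 = 20
The minimum is 12 mi via Ravel - Dunly - Yarm - Varne - Eskin.

12 mi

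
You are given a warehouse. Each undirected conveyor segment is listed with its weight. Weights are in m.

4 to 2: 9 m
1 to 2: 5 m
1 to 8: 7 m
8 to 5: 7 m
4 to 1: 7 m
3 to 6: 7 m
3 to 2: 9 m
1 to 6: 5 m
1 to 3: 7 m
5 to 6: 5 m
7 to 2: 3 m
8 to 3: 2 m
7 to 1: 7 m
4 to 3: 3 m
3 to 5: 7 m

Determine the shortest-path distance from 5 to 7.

Candidate routes:
5–3–2–7: 7+9+3 = 19
5–6–1–7: 5+5+7 = 17
5–6–1–2–7: 5+5+5+3 = 18
Cheapest is 5–6–1–7 at 17 m.

17 m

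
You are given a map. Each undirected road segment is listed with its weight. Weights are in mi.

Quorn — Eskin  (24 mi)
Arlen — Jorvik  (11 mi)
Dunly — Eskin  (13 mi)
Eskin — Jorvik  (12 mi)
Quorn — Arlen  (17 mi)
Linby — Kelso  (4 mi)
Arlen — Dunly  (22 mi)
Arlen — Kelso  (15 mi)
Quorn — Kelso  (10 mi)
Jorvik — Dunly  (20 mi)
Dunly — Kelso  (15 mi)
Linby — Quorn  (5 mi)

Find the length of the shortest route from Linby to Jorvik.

30 mi

Candidate routes:
Linby → Quorn → Arlen → Jorvik: 5+17+11 = 33
Linby → Kelso → Dunly → Jorvik: 4+15+20 = 39
Linby → Kelso → Arlen → Jorvik: 4+15+11 = 30
The minimum is 30 mi via Linby → Kelso → Arlen → Jorvik.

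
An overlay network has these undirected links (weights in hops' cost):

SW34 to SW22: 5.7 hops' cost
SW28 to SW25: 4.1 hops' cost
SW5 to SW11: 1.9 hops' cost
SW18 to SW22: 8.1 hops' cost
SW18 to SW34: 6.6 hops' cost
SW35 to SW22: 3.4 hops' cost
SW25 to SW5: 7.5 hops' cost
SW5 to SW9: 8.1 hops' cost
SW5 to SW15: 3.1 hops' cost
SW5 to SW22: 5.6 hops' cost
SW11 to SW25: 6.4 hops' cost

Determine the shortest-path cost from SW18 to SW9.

Compare a few routes:
SW18 → SW34 → SW22 → SW5 → SW9: 6.6+5.7+5.6+8.1 = 26
SW18 → SW22 → SW5 → SW9: 8.1+5.6+8.1 = 21.8
Cheapest is SW18 → SW22 → SW5 → SW9 at 21.8 hops' cost.

21.8 hops' cost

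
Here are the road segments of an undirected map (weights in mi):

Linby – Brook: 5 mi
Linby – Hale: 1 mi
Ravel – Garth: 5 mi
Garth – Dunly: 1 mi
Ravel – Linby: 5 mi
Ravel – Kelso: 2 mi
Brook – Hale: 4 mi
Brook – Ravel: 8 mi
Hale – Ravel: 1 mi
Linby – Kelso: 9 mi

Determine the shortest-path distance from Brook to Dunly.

11 mi

Running Dijkstra from Brook:
Brook: 0
Hale: 4  (via Brook)
Ravel: 5  (via Hale)
Linby: 5  (via Brook)
Kelso: 7  (via Ravel)
Garth: 10  (via Ravel)
Dunly: 11  (via Garth)
Shortest route: Brook–Hale–Ravel–Garth–Dunly = 11 mi.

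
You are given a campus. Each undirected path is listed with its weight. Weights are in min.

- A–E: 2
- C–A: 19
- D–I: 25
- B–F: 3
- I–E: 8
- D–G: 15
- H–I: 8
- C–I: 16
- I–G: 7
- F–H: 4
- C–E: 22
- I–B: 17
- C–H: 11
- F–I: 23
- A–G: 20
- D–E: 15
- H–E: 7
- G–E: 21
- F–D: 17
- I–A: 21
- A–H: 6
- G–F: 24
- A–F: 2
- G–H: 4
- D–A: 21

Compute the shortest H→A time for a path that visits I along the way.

18 min

Shortest H→I: H–I = 8
Best I to A: I–E–A costing 10
Total via I: 8 + 10 = 18 min.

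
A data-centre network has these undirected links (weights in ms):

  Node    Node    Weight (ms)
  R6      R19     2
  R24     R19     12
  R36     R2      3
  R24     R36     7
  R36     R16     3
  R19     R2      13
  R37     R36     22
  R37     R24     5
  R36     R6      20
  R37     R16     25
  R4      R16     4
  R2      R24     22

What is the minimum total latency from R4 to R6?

Settle nodes by increasing distance from R4:
R4: 0
R16: 4  (via R4)
R36: 7  (via R16)
R2: 10  (via R36)
R24: 14  (via R36)
R37: 19  (via R24)
R19: 23  (via R2)
R6: 25  (via R19)
Shortest route: R4 → R16 → R36 → R2 → R19 → R6 = 25 ms.

25 ms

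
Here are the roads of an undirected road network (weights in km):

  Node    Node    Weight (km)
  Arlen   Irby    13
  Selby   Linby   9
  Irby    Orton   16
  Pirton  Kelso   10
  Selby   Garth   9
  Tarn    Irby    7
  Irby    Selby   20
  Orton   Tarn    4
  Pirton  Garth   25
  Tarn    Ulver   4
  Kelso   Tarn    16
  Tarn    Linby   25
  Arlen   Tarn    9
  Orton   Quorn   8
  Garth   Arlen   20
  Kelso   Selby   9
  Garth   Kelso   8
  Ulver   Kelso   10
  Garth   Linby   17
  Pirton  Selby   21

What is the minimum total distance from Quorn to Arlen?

Settle nodes by increasing distance from Quorn:
Quorn: 0
Orton: 8  (via Quorn)
Tarn: 12  (via Orton)
Ulver: 16  (via Tarn)
Irby: 19  (via Tarn)
Arlen: 21  (via Tarn)
Shortest route: Quorn–Orton–Tarn–Arlen = 21 km.

21 km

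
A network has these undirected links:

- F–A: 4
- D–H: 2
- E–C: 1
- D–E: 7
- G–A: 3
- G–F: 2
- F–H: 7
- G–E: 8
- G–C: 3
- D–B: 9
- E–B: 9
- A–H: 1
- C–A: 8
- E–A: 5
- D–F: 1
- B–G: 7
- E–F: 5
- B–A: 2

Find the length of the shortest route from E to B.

7

Running Dijkstra from E:
E: 0
C: 1  (via E)
G: 4  (via C)
A: 5  (via E)
F: 5  (via E)
D: 6  (via F)
H: 6  (via A)
B: 7  (via A)
Shortest route: E → A → B = 7.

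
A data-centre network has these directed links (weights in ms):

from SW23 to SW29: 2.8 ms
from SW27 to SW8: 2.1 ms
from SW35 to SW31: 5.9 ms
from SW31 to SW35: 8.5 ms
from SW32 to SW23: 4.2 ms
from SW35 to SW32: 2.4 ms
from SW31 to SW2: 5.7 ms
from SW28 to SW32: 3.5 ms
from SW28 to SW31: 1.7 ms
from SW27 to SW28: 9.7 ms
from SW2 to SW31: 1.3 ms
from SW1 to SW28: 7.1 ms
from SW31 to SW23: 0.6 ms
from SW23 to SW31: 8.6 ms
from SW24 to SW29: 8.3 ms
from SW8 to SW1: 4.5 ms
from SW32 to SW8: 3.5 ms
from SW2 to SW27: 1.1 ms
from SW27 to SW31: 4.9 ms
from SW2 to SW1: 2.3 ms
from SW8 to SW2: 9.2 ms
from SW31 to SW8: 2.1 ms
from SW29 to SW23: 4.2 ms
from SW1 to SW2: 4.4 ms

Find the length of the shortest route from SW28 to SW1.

Candidate routes:
SW28 - SW31 - SW2 - SW1: 1.7+5.7+2.3 = 9.7
SW28 - SW31 - SW8 - SW1: 1.7+2.1+4.5 = 8.3
SW28 - SW32 - SW8 - SW1: 3.5+3.5+4.5 = 11.5
Cheapest is SW28 - SW31 - SW8 - SW1 at 8.3 ms.

8.3 ms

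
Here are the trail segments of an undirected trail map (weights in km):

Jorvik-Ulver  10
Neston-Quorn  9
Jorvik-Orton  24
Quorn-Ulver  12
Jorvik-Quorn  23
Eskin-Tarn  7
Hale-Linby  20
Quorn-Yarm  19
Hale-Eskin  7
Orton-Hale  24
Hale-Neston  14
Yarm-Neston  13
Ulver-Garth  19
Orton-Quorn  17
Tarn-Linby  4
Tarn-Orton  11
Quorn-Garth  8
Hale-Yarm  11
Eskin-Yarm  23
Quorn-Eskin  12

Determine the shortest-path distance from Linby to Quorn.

23 km

Enumerating some paths:
Linby - Hale - Eskin - Quorn: 20+7+12 = 39
Linby - Tarn - Eskin - Quorn: 4+7+12 = 23
Linby - Tarn - Orton - Quorn: 4+11+17 = 32
Linby - Tarn - Eskin - Hale - Neston - Quorn: 4+7+7+14+9 = 41
Cheapest is Linby - Tarn - Eskin - Quorn at 23 km.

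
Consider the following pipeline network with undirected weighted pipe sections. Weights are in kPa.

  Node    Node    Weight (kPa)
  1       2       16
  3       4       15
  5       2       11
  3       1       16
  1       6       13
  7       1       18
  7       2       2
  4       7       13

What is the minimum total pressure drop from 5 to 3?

Running Dijkstra from 5:
5: 0
2: 11  (via 5)
7: 13  (via 2)
4: 26  (via 7)
1: 27  (via 2)
6: 40  (via 1)
3: 41  (via 4)
Shortest route: 5–2–7–4–3 = 41 kPa.

41 kPa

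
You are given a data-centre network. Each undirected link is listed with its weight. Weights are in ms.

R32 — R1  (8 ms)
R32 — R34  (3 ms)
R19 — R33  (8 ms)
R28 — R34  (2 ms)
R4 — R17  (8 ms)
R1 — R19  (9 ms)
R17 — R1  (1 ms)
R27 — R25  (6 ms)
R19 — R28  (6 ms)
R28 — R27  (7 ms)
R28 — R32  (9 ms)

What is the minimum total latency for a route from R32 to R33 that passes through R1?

Best R32 to R1: R32–R1 costing 8
Shortest R1→R33: R1–R19–R33 = 17
Total via R1: 8 + 17 = 25 ms.

25 ms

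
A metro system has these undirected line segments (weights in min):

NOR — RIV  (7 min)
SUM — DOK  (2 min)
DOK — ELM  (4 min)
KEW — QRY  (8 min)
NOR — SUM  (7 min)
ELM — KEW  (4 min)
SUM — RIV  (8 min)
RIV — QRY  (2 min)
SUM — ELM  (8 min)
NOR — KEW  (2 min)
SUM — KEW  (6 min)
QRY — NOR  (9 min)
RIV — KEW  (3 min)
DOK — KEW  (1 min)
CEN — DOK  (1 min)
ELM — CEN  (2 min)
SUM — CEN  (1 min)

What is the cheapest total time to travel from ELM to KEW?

Running Dijkstra from ELM:
ELM: 0
CEN: 2  (via ELM)
SUM: 3  (via CEN)
DOK: 3  (via CEN)
KEW: 4  (via ELM)
Shortest route: ELM–KEW = 4 min.

4 min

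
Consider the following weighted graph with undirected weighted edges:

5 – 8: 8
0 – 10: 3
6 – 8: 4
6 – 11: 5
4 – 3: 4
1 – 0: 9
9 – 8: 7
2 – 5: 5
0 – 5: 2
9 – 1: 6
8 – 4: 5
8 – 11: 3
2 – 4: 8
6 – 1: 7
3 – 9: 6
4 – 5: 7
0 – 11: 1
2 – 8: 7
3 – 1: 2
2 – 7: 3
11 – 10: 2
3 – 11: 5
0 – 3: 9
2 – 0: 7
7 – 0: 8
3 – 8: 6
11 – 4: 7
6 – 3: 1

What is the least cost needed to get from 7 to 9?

17

Running Dijkstra from 7:
7: 0
2: 3  (via 7)
0: 8  (via 7)
5: 8  (via 2)
11: 9  (via 0)
8: 10  (via 2)
4: 11  (via 2)
10: 11  (via 0)
3: 14  (via 11)
6: 14  (via 11)
1: 16  (via 3)
9: 17  (via 8)
Shortest route: 7–2–8–9 = 17.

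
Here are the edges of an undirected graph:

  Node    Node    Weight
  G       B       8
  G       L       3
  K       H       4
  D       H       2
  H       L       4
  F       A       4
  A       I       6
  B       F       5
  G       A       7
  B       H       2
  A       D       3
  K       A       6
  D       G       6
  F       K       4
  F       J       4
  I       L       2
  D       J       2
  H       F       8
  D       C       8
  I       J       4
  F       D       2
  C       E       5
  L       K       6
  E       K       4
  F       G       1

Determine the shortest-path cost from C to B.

Compare a few routes:
C–E–K–H–B: 5+4+4+2 = 15
C–D–H–B: 8+2+2 = 12
C–D–F–B: 8+2+5 = 15
The minimum is 12 via C–D–H–B.

12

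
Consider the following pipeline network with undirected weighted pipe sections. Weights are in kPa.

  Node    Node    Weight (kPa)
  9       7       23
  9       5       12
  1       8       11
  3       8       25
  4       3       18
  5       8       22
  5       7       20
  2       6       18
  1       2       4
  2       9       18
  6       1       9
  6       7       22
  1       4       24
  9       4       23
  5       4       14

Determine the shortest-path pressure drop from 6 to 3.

Shortest distances from 6:
6: 0
1: 9  (via 6)
2: 13  (via 1)
8: 20  (via 1)
7: 22  (via 6)
9: 31  (via 2)
4: 33  (via 1)
5: 42  (via 8)
3: 45  (via 8)
Shortest route: 6–1–8–3 = 45 kPa.

45 kPa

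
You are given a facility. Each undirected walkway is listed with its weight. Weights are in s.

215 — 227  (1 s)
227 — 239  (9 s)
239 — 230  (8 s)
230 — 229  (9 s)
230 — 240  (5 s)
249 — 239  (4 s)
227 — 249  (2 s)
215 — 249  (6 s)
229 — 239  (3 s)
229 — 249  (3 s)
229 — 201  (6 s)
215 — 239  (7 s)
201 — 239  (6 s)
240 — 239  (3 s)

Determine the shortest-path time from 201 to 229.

6 s

Running Dijkstra from 201:
201: 0
229: 6  (via 201)
Shortest route: 201 → 229 = 6 s.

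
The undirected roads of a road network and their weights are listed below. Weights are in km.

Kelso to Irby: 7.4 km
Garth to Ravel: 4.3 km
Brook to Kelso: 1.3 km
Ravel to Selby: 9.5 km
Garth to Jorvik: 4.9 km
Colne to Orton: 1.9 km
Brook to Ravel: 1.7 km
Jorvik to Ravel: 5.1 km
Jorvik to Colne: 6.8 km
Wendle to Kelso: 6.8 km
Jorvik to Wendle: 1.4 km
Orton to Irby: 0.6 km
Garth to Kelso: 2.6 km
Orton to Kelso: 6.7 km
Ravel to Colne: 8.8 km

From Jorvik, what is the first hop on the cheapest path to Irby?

Compare a few routes:
Jorvik → Garth → Kelso → Irby: 4.9+2.6+7.4 = 14.9
Jorvik → Garth → Kelso → Orton → Irby: 4.9+2.6+6.7+0.6 = 14.8
Jorvik → Colne → Orton → Irby: 6.8+1.9+0.6 = 9.3
Jorvik → Ravel → Brook → Kelso → Orton → Irby: 5.1+1.7+1.3+6.7+0.6 = 15.4
Cheapest is Jorvik → Colne → Orton → Irby at 9.3 km.
So from Jorvik the first move is to Colne.

Colne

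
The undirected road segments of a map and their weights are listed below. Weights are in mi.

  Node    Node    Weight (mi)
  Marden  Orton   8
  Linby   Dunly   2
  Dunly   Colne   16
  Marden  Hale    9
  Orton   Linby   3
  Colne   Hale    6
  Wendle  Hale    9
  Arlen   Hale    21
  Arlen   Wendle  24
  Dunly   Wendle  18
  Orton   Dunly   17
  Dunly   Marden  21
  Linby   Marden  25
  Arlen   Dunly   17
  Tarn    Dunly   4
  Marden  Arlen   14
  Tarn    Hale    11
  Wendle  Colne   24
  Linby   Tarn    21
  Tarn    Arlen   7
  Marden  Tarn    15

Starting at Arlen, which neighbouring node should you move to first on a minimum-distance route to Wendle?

Candidate routes:
Arlen → Hale → Wendle: 21+9 = 30
Arlen → Tarn → Dunly → Wendle: 7+4+18 = 29
Arlen → Wendle: 24 = 24
Arlen → Tarn → Hale → Wendle: 7+11+9 = 27
The minimum is 24 mi via Arlen → Wendle.
So from Arlen the first move is to Wendle.

Wendle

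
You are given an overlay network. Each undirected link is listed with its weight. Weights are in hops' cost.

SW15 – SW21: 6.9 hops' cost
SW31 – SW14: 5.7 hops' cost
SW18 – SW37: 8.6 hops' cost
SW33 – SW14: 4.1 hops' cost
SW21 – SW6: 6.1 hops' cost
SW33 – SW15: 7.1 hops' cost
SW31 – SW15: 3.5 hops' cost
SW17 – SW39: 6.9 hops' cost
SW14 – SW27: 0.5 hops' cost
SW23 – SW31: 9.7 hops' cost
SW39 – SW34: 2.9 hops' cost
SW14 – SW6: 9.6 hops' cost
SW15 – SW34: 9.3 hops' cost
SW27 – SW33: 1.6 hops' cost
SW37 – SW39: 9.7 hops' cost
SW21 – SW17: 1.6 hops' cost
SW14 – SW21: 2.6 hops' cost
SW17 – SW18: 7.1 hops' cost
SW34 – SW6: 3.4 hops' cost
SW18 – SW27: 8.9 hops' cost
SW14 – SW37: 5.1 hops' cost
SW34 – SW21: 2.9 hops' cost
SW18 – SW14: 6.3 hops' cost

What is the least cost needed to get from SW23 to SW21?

Candidate routes:
SW23 → SW31 → SW14 → SW21: 9.7+5.7+2.6 = 18
SW23 → SW31 → SW15 → SW21: 9.7+3.5+6.9 = 20.1
The minimum is 18 hops' cost via SW23 → SW31 → SW14 → SW21.

18 hops' cost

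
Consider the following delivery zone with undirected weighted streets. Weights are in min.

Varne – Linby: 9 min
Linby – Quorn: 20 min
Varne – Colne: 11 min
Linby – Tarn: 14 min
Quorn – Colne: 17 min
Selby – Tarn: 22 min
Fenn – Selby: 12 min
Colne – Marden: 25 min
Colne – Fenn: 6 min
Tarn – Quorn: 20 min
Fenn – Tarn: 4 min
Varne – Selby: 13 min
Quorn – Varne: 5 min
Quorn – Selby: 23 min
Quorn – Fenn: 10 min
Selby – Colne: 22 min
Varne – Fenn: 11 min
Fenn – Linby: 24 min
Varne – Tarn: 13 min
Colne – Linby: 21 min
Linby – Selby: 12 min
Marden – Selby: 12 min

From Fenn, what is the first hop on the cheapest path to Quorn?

Candidate routes:
Fenn → Varne → Quorn: 11+5 = 16
Fenn → Tarn → Varne → Quorn: 4+13+5 = 22
Fenn → Quorn: 10 = 10
Fenn → Colne → Varne → Quorn: 6+11+5 = 22
Cheapest is Fenn → Quorn at 10 min.
So from Fenn the first move is to Quorn.

Quorn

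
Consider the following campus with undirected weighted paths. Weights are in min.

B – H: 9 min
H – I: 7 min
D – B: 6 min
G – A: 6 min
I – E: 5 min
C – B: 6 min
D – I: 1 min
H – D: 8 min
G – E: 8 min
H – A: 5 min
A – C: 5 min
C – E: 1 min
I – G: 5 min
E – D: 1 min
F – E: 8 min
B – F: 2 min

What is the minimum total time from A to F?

13 min

Shortest distances from A:
A: 0
C: 5  (via A)
H: 5  (via A)
E: 6  (via C)
G: 6  (via A)
D: 7  (via E)
I: 8  (via D)
B: 11  (via C)
F: 13  (via B)
Shortest route: A → C → B → F = 13 min.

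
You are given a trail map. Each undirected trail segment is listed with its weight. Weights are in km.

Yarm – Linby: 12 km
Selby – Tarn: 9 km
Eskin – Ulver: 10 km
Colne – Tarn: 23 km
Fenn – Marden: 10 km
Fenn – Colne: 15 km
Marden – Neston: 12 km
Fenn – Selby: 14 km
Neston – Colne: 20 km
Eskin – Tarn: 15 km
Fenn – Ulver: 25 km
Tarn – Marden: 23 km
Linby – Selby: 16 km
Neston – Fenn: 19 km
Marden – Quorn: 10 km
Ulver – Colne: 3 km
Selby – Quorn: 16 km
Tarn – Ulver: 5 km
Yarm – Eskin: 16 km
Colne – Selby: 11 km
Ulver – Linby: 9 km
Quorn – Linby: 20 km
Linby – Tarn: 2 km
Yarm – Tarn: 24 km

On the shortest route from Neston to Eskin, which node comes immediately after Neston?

Candidate routes:
Neston → Colne → Ulver → Tarn → Eskin: 20+3+5+15 = 43
Neston → Colne → Ulver → Eskin: 20+3+10 = 33
Neston → Fenn → Colne → Ulver → Eskin: 19+15+3+10 = 47
The minimum is 33 km via Neston → Colne → Ulver → Eskin.
So from Neston the first move is to Colne.

Colne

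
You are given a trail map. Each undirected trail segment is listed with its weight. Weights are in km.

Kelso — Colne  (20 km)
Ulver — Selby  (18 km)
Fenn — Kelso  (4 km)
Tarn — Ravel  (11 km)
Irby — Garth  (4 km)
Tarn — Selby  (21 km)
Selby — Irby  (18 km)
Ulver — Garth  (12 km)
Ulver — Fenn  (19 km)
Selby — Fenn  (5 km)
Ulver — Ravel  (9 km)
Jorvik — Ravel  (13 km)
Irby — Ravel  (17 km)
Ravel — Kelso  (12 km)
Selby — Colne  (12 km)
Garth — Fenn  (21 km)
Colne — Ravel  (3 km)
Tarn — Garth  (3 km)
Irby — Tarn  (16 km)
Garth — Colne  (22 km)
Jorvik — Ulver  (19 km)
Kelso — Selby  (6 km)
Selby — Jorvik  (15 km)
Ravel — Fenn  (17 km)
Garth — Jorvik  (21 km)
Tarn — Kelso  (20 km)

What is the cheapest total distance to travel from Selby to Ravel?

15 km

Enumerating some paths:
Selby - Colne - Ravel: 12+3 = 15
Selby - Fenn - Kelso - Ravel: 5+4+12 = 21
Selby - Fenn - Ravel: 5+17 = 22
Selby - Kelso - Ravel: 6+12 = 18
The minimum is 15 km via Selby - Colne - Ravel.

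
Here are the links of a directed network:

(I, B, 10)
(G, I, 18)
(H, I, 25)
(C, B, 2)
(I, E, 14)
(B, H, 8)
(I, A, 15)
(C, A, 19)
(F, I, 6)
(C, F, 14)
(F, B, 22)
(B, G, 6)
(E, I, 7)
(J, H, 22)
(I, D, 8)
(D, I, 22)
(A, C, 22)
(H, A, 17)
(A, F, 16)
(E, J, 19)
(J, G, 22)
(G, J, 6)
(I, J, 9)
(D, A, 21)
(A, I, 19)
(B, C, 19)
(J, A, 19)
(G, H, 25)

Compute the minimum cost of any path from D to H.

40

Settle nodes by increasing distance from D:
D: 0
A: 21  (via D)
I: 22  (via D)
J: 31  (via I)
B: 32  (via I)
E: 36  (via I)
F: 37  (via A)
G: 38  (via B)
H: 40  (via B)
Shortest route: D–I–B–H = 40.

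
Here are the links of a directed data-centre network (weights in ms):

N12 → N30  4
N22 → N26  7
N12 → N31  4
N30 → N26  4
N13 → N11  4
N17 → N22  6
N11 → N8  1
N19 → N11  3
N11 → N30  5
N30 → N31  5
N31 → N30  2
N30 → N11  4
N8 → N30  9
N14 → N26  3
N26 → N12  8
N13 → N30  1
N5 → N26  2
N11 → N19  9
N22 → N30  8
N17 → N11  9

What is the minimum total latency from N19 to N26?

12 ms

Candidate routes:
N19 → N11 → N30 → N26: 3+5+4 = 12
N19 → N11 → N8 → N30 → N26: 3+1+9+4 = 17
Cheapest is N19 → N11 → N30 → N26 at 12 ms.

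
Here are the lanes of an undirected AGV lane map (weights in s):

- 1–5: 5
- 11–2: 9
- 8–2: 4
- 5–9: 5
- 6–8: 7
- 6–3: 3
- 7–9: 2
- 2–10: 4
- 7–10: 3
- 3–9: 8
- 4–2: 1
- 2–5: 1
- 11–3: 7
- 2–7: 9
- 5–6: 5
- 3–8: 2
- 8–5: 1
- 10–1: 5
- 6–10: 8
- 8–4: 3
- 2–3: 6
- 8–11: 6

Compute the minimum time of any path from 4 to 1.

7 s

Shortest distances from 4:
4: 0
2: 1  (via 4)
5: 2  (via 2)
8: 3  (via 4)
3: 5  (via 8)
10: 5  (via 2)
1: 7  (via 5)
Shortest route: 4–2–5–1 = 7 s.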